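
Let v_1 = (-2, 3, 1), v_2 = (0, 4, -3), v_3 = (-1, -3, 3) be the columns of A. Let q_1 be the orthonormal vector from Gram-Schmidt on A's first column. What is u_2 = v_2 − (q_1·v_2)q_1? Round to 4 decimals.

v_1 = (-2, 3, 1); ‖v_1‖ = 3.7417, so q_1 = (-0.5345, 0.8018, 0.2673).
q_1·v_2 = (-0.5345)·0 + 0.8018·4 + 0.2673·(-3) = 2.4054.
u_2 = v_2 − 2.4054·q_1 = (1.2857, 2.0714, -3.6429).

u_2 = (1.2857, 2.0714, -3.6429)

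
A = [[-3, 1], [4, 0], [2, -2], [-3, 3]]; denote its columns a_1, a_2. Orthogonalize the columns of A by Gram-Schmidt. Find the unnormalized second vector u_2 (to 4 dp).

a_1 = (-3, 4, 2, -3); ‖a_1‖ = 6.1644, so q_1 = (-0.4867, 0.6489, 0.3244, -0.4867).
q_1·a_2 = (-0.4867)·1 + 0.6489·0 + 0.3244·(-2) + (-0.4867)·3 = -2.5955.
u_2 = a_2 + 2.5955·q_1 = (-0.2632, 1.6842, -1.1579, 1.7368).

u_2 = (-0.2632, 1.6842, -1.1579, 1.7368)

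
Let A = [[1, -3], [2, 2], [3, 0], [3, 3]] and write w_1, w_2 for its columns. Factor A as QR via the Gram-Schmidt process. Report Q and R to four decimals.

Q = [[0.2085, -0.8175], [0.4170, 0.2691], [0.6255, -0.3105], [0.6255, 0.4036]], R = [[4.7958, 2.0851], [0.0000, 4.2014]]

w_1 = (1, 2, 3, 3); ‖w_1‖ = 4.7958, so q_1 = (0.2085, 0.4170, 0.6255, 0.6255).
q_1·w_2 = 0.2085·(-3) + 0.4170·2 + 0.6255·0 + 0.6255·3 = 2.0851.
u_2 = w_2 − 2.0851·q_1 = (-3.4348, 1.1304, -1.3043, 1.6957).
‖u_2‖ = 4.2014, so q_2 = (-0.8175, 0.2691, -0.3105, 0.4036).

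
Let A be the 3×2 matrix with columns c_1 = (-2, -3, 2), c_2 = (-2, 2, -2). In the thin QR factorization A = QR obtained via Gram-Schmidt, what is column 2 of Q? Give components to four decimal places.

e_1 = c_1/‖c_1‖ = (-2, -3, 2)/4.1231 = (-0.4851, -0.7276, 0.4851).
r_{12} = e_1·c_2 = -1.4552.
u_2 = c_2 + 1.4552·e_1 = (-2.7059, 0.9412, -1.2941).
‖u_2‖ = 3.1436, so e_2 = (-0.8608, 0.2994, -0.4117).

e_2 = (-0.8608, 0.2994, -0.4117)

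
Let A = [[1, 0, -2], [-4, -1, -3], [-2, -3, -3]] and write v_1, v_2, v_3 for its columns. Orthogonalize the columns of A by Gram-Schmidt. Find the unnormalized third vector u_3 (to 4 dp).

u_3 = (-2.3636, -0.7091, 0.2364)

v_1 = (1, -4, -2); ‖v_1‖ = 4.5826, so q_1 = (0.2182, -0.8729, -0.4364).
q_1·v_2 = 0.2182·0 + (-0.8729)·(-1) + (-0.4364)·(-3) = 2.1822.
u_2 = v_2 − 2.1822·q_1 = (-0.4762, 0.9048, -2.0476).
‖u_2‖ = 2.2887, so q_2 = (-0.2081, 0.3953, -0.8947).
q_1·v_3 = 0.2182·(-2) + (-0.8729)·(-3) + (-0.4364)·(-3) = 3.4915; q_2·v_3 = (-0.2081)·(-2) + 0.3953·(-3) + (-0.8947)·(-3) = 1.9142.
u_3 = v_3 − 3.4915·q_1 − 1.9142·q_2 = (-2.3636, -0.7091, 0.2364).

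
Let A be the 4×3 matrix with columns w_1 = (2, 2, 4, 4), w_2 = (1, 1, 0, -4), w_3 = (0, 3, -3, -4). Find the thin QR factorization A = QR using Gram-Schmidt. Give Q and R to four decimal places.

Q = [[0.3162, 0.4216, -0.0829], [0.3162, 0.4216, 0.8126], [0.6325, 0.3162, -0.5473], [0.6325, -0.7379, 0.1824]], R = [[6.3246, -1.8974, -3.4785], [0.0000, 3.7947, 3.2677], [0.0000, 0.0000, 3.3500]]

q_1 = w_1/‖w_1‖ = (2, 2, 4, 4)/6.3246 = (0.3162, 0.3162, 0.6325, 0.6325).
r_{12} = q_1·w_2 = -1.8974.
u_2 = w_2 + 1.8974·q_1 = (1.6000, 1.6000, 1.2000, -2.8000).
‖u_2‖ = 3.7947, so q_2 = (0.4216, 0.4216, 0.3162, -0.7379).
r_{13} = q_1·w_3 = -3.4785; r_{23} = q_2·w_3 = 3.2677.
u_3 = w_3 + 3.4785·q_1 − 3.2677·q_2 = (-0.2778, 2.7222, -1.8333, 0.6111).
‖u_3‖ = 3.3500, so q_3 = (-0.0829, 0.8126, -0.5473, 0.1824).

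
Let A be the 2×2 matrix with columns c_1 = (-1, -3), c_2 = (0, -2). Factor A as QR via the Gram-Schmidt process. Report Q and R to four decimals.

c_1 = (-1, -3); ‖c_1‖ = 3.1623, so q_1 = (-0.3162, -0.9487).
q_1·c_2 = (-0.3162)·0 + (-0.9487)·(-2) = 1.8974.
u_2 = c_2 − 1.8974·q_1 = (0.6000, -0.2000).
‖u_2‖ = 0.6325, so q_2 = (0.9487, -0.3162).

Q = [[-0.3162, 0.9487], [-0.9487, -0.3162]], R = [[3.1623, 1.8974], [0.0000, 0.6325]]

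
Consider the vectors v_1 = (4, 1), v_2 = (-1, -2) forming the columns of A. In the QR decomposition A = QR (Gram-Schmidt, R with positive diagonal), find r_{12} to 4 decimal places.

r_{12} = -1.4552

v_1 = (4, 1); ‖v_1‖ = 4.1231, so e_1 = (0.9701, 0.2425).
r_{12} = e_1·v_2 = -1.4552.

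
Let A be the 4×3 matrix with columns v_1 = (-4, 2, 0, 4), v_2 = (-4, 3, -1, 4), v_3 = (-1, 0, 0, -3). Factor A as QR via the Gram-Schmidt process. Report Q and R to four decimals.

e_1 = v_1/‖v_1‖ = (-4, 2, 0, 4)/6.0000 = (-0.6667, 0.3333, 0.0000, 0.6667).
r_{12} = e_1·v_2 = 6.3333.
u_2 = v_2 − 6.3333·e_1 = (0.2222, 0.8889, -1.0000, -0.2222).
‖u_2‖ = 1.3744, so e_2 = (0.1617, 0.6468, -0.7276, -0.1617).
r_{13} = e_1·v_3 = -1.3333; r_{23} = e_2·v_3 = 0.3234.
u_3 = v_3 + 1.3333·e_1 − 0.3234·e_2 = (-1.9412, 0.2353, 0.2353, -2.0588).
‖u_3‖ = 2.8491, so e_3 = (-0.6813, 0.0826, 0.0826, -0.7226).

Q = [[-0.6667, 0.1617, -0.6813], [0.3333, 0.6468, 0.0826], [0.0000, -0.7276, 0.0826], [0.6667, -0.1617, -0.7226]], R = [[6.0000, 6.3333, -1.3333], [0.0000, 1.3744, 0.3234], [0.0000, 0.0000, 2.8491]]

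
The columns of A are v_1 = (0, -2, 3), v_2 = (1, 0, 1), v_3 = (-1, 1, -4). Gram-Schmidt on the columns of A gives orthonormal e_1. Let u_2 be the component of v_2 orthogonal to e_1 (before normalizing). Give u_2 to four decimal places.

u_2 = (1.0000, 0.4615, 0.3077)

e_1 = v_1/‖v_1‖ = (0, -2, 3)/3.6056 = (0.0000, -0.5547, 0.8321).
r_{12} = e_1·v_2 = 0.8321.
u_2 = v_2 − 0.8321·e_1 = (1.0000, 0.4615, 0.3077).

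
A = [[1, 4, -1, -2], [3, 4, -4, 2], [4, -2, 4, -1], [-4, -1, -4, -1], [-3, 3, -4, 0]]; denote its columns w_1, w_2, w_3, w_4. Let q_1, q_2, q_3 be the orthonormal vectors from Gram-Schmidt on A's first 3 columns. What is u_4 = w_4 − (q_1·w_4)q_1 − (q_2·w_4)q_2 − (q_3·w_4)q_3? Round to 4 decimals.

u_4 = (-1.6389, 0.4358, -1.2927, -1.5458, 0.2270)

w_1 = (1, 3, 4, -4, -3); ‖w_1‖ = 7.1414, so q_1 = (0.1400, 0.4201, 0.5601, -0.5601, -0.4201).
q_1·w_2 = 0.1400·4 + 0.4201·4 + 0.5601·(-2) + (-0.5601)·(-1) + (-0.4201)·3 = 0.4201.
u_2 = w_2 − 0.4201·q_1 = (3.9412, 3.8235, -2.2353, -0.7647, 3.1765).
‖u_2‖ = 6.7693, so q_2 = (0.5822, 0.5648, -0.3302, -0.1130, 0.4692).
q_1·w_3 = 0.1400·(-1) + 0.4201·(-4) + 0.5601·4 + (-0.5601)·(-4) + (-0.4201)·(-4) = 4.3409; q_2·w_3 = 0.5822·(-1) + 0.5648·(-4) + (-0.3302)·4 + (-0.1130)·(-4) + 0.4692·(-4) = -5.5875.
u_3 = w_3 − 4.3409·q_1 + 5.5875·q_2 = (1.6453, -2.6675, -0.2764, -2.1998, 0.4454).
‖u_3‖ = 3.8648, so q_3 = (0.4257, -0.6902, -0.0715, -0.5692, 0.1153).
q_1·w_4 = 0.1400·(-2) + 0.4201·2 + 0.5601·(-1) + (-0.5601)·(-1) + (-0.4201)·0 = 0.5601; q_2·w_4 = 0.5822·(-2) + 0.5648·2 + (-0.3302)·(-1) + (-0.1130)·(-1) + 0.4692·0 = 0.4084; q_3·w_4 = 0.4257·(-2) + (-0.6902)·2 + (-0.0715)·(-1) + (-0.5692)·(-1) + 0.1153·0 = -1.5911.
u_4 = w_4 − 0.5601·q_1 − 0.4084·q_2 + 1.5911·q_3 = (-1.6389, 0.4358, -1.2927, -1.5458, 0.2270).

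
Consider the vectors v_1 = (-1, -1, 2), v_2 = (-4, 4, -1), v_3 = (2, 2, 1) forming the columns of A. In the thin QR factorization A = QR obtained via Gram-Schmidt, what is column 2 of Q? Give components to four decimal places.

e_2 = (-0.7621, 0.6448, -0.0586)

v_1 = (-1, -1, 2); ‖v_1‖ = 2.4495, so e_1 = (-0.4082, -0.4082, 0.8165).
e_1·v_2 = (-0.4082)·(-4) + (-0.4082)·4 + 0.8165·(-1) = -0.8165.
u_2 = v_2 + 0.8165·e_1 = (-4.3333, 3.6667, -0.3333).
‖u_2‖ = 5.6862, so e_2 = (-0.7621, 0.6448, -0.0586).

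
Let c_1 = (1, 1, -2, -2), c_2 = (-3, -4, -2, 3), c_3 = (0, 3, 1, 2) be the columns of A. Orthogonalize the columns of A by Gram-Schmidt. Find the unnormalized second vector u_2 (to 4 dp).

u_2 = (-2.1000, -3.1000, -3.8000, 1.2000)

c_1 = (1, 1, -2, -2); ‖c_1‖ = 3.1623, so e_1 = (0.3162, 0.3162, -0.6325, -0.6325).
e_1·c_2 = 0.3162·(-3) + 0.3162·(-4) + (-0.6325)·(-2) + (-0.6325)·3 = -2.8460.
u_2 = c_2 + 2.8460·e_1 = (-2.1000, -3.1000, -3.8000, 1.2000).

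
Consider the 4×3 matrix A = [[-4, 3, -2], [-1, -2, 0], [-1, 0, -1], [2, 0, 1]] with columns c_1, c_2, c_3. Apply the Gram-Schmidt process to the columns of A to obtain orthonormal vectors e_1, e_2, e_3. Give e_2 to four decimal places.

e_1 = c_1/‖c_1‖ = (-4, -1, -1, 2)/4.6904 = (-0.8528, -0.2132, -0.2132, 0.4264).
r_{12} = e_1·c_2 = -2.1320.
u_2 = c_2 + 2.1320·e_1 = (1.1818, -2.4545, -0.4545, 0.9091).
‖u_2‖ = 2.9077, so e_2 = (0.4064, -0.8442, -0.1563, 0.3127).

e_2 = (0.4064, -0.8442, -0.1563, 0.3127)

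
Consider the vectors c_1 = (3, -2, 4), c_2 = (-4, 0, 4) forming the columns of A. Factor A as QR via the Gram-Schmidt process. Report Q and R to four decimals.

Q = [[0.5571, -0.7871], [-0.3714, 0.0492], [0.7428, 0.6149]], R = [[5.3852, 0.7428], [0.0000, 5.6079]]

c_1 = (3, -2, 4); ‖c_1‖ = 5.3852, so e_1 = (0.5571, -0.3714, 0.7428).
e_1·c_2 = 0.5571·(-4) + (-0.3714)·0 + 0.7428·4 = 0.7428.
u_2 = c_2 − 0.7428·e_1 = (-4.4138, 0.2759, 3.4483).
‖u_2‖ = 5.6079, so e_2 = (-0.7871, 0.0492, 0.6149).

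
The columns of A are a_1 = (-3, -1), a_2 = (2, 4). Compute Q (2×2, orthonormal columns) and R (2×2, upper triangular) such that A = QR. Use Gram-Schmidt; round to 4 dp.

a_1 = (-3, -1); ‖a_1‖ = 3.1623, so e_1 = (-0.9487, -0.3162).
e_1·a_2 = (-0.9487)·2 + (-0.3162)·4 = -3.1623.
u_2 = a_2 + 3.1623·e_1 = (-1.0000, 3.0000).
‖u_2‖ = 3.1623, so e_2 = (-0.3162, 0.9487).

Q = [[-0.9487, -0.3162], [-0.3162, 0.9487]], R = [[3.1623, -3.1623], [0.0000, 3.1623]]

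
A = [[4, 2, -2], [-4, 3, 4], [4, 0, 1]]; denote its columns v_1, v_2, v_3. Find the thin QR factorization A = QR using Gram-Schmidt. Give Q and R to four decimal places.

v_1 = (4, -4, 4); ‖v_1‖ = 6.9282, so e_1 = (0.5774, -0.5774, 0.5774).
e_1·v_2 = 0.5774·2 + (-0.5774)·3 + 0.5774·0 = -0.5774.
u_2 = v_2 + 0.5774·e_1 = (2.3333, 2.6667, 0.3333).
‖u_2‖ = 3.5590, so e_2 = (0.6556, 0.7493, 0.0937).
e_1·v_3 = 0.5774·(-2) + (-0.5774)·4 + 0.5774·1 = -2.8868; e_2·v_3 = 0.6556·(-2) + 0.7493·4 + 0.0937·1 = 1.7795.
u_3 = v_3 + 2.8868·e_1 − 1.7795·e_2 = (-1.5000, 1.0000, 2.5000).
‖u_3‖ = 3.0822, so e_3 = (-0.4867, 0.3244, 0.8111).

Q = [[0.5774, 0.6556, -0.4867], [-0.5774, 0.7493, 0.3244], [0.5774, 0.0937, 0.8111]], R = [[6.9282, -0.5774, -2.8868], [0.0000, 3.5590, 1.7795], [0.0000, 0.0000, 3.0822]]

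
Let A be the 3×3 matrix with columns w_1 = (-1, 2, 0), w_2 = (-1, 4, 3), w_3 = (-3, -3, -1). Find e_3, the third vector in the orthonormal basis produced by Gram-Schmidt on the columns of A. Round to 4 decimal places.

e_1 = w_1/‖w_1‖ = (-1, 2, 0)/2.2361 = (-0.4472, 0.8944, 0.0000).
r_{12} = e_1·w_2 = 4.0249.
u_2 = w_2 − 4.0249·e_1 = (0.8000, 0.4000, 3.0000).
‖u_2‖ = 3.1305, so e_2 = (0.2556, 0.1278, 0.9583).
r_{13} = e_1·w_3 = -1.3416; r_{23} = e_2·w_3 = -2.1083.
u_3 = w_3 + 1.3416·e_1 + 2.1083·e_2 = (-3.0612, -1.5306, 1.0204).
‖u_3‖ = 3.5714, so e_3 = (-0.8571, -0.4286, 0.2857).

e_3 = (-0.8571, -0.4286, 0.2857)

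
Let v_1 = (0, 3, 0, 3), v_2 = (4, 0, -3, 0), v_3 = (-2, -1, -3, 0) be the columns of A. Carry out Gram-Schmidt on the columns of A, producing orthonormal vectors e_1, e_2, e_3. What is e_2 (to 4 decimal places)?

e_2 = (0.8000, 0.0000, -0.6000, 0.0000)

e_1 = v_1/‖v_1‖ = (0, 3, 0, 3)/4.2426 = (0.0000, 0.7071, 0.0000, 0.7071).
r_{12} = e_1·v_2 = 0.0000.
u_2 = v_2 + 0.0000·e_1 = (4.0000, 0.0000, -3.0000, 0.0000).
‖u_2‖ = 5.0000, so e_2 = (0.8000, 0.0000, -0.6000, 0.0000).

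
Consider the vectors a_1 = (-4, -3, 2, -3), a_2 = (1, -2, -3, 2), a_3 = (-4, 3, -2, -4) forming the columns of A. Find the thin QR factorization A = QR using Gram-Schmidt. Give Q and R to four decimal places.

Q = [[-0.6489, -0.0134, -0.4147], [-0.4867, -0.7116, 0.4611], [0.3244, -0.6310, -0.6920], [-0.4867, 0.3088, -0.3695]], R = [[6.1644, -1.6222, 2.4333], [0.0000, 3.9203, -2.0541], [0.0000, 0.0000, 5.9042]]

a_1 = (-4, -3, 2, -3); ‖a_1‖ = 6.1644, so e_1 = (-0.6489, -0.4867, 0.3244, -0.4867).
e_1·a_2 = (-0.6489)·1 + (-0.4867)·(-2) + 0.3244·(-3) + (-0.4867)·2 = -1.6222.
u_2 = a_2 + 1.6222·e_1 = (-0.0526, -2.7895, -2.4737, 1.2105).
‖u_2‖ = 3.9203, so e_2 = (-0.0134, -0.7116, -0.6310, 0.3088).
e_1·a_3 = (-0.6489)·(-4) + (-0.4867)·3 + 0.3244·(-2) + (-0.4867)·(-4) = 2.4333; e_2·a_3 = (-0.0134)·(-4) + (-0.7116)·3 + (-0.6310)·(-2) + 0.3088·(-4) = -2.0541.
u_3 = a_3 − 2.4333·e_1 + 2.0541·e_2 = (-2.4486, 2.7226, -4.0856, -2.1815).
‖u_3‖ = 5.9042, so e_3 = (-0.4147, 0.4611, -0.6920, -0.3695).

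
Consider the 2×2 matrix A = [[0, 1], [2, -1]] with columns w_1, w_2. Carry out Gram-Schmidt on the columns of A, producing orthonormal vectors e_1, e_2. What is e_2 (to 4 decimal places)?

w_1 = (0, 2); ‖w_1‖ = 2.0000, so e_1 = (0.0000, 1.0000).
e_1·w_2 = 0.0000·1 + 1.0000·(-1) = -1.0000.
u_2 = w_2 + 1.0000·e_1 = (1.0000, 0.0000).
‖u_2‖ = 1.0000, so e_2 = (1.0000, 0.0000).

e_2 = (1.0000, 0.0000)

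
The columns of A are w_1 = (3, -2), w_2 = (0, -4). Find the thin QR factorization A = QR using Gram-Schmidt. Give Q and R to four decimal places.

Q = [[0.8321, -0.5547], [-0.5547, -0.8321]], R = [[3.6056, 2.2188], [0.0000, 3.3282]]

w_1 = (3, -2); ‖w_1‖ = 3.6056, so e_1 = (0.8321, -0.5547).
e_1·w_2 = 0.8321·0 + (-0.5547)·(-4) = 2.2188.
u_2 = w_2 − 2.2188·e_1 = (-1.8462, -2.7692).
‖u_2‖ = 3.3282, so e_2 = (-0.5547, -0.8321).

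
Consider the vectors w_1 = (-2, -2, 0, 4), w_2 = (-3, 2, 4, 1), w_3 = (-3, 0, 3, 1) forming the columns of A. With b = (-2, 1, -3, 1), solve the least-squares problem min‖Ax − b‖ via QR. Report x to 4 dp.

x = (0.5235, 0.4941, -0.9529)

w_1 = (-2, -2, 0, 4); ‖w_1‖ = 4.8990, so q_1 = (-0.4082, -0.4082, 0.0000, 0.8165).
q_1·w_2 = (-0.4082)·(-3) + (-0.4082)·2 + 0.0000·4 + 0.8165·1 = 1.2247.
u_2 = w_2 − 1.2247·q_1 = (-2.5000, 2.5000, 4.0000, 0.0000).
‖u_2‖ = 5.3385, so q_2 = (-0.4683, 0.4683, 0.7493, 0.0000).
q_1·w_3 = (-0.4082)·(-3) + (-0.4082)·0 + 0.0000·3 + 0.8165·1 = 2.0412; q_2·w_3 = (-0.4683)·(-3) + 0.4683·0 + 0.7493·3 + (0.0000)·1 = 3.6527.
u_3 = w_3 − 2.0412·q_1 − 3.6527·q_2 = (-0.4561, -0.8772, 0.2632, -0.6667).
‖u_3‖ = 1.2212, so q_3 = (-0.3735, -0.7183, 0.2155, -0.5459).
Qᵀb = (1.2247, -0.8429, -1.1637).
Back-substitute: x_3 = -1.1637/1.2212 = -0.9529.
x_2 = (-0.8429 − 3.6527·(-0.9529))/5.3385 = 0.4941.
x_1 = (1.2247 − 1.2247·0.4941 − 2.0412·(-0.9529))/4.8990 = 0.5235.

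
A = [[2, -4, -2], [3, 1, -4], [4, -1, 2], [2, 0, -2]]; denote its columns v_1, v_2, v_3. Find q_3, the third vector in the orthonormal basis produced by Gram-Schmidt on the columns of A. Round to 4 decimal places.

v_1 = (2, 3, 4, 2); ‖v_1‖ = 5.7446, so q_1 = (0.3482, 0.5222, 0.6963, 0.3482).
q_1·v_2 = 0.3482·(-4) + 0.5222·1 + 0.6963·(-1) + 0.3482·0 = -1.5667.
u_2 = v_2 + 1.5667·q_1 = (-3.4545, 1.8182, 0.0909, 0.5455).
‖u_2‖ = 3.9428, so q_2 = (-0.8762, 0.4611, 0.0231, 0.1383).
q_1·v_3 = 0.3482·(-2) + 0.5222·(-4) + 0.6963·2 + 0.3482·(-2) = -2.0889; q_2·v_3 = (-0.8762)·(-2) + 0.4611·(-4) + 0.0231·2 + 0.1383·(-2) = -0.3228.
u_3 = v_3 + 2.0889·q_1 + 0.3228·q_2 = (-1.5556, -2.7602, 3.4620, -1.2281).
‖u_3‖ = 4.8510, so q_3 = (-0.3207, -0.5690, 0.7137, -0.2532).

q_3 = (-0.3207, -0.5690, 0.7137, -0.2532)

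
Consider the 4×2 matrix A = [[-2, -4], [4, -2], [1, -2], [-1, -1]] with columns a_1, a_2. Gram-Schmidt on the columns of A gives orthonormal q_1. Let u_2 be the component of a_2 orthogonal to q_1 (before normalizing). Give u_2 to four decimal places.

a_1 = (-2, 4, 1, -1); ‖a_1‖ = 4.6904, so q_1 = (-0.4264, 0.8528, 0.2132, -0.2132).
q_1·a_2 = (-0.4264)·(-4) + 0.8528·(-2) + 0.2132·(-2) + (-0.2132)·(-1) = -0.2132.
u_2 = a_2 + 0.2132·q_1 = (-4.0909, -1.8182, -1.9545, -1.0455).

u_2 = (-4.0909, -1.8182, -1.9545, -1.0455)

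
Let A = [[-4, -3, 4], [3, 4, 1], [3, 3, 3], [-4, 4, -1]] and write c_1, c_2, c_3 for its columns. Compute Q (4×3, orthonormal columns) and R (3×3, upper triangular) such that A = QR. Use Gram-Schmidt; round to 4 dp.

c_1 = (-4, 3, 3, -4); ‖c_1‖ = 7.0711, so q_1 = (-0.5657, 0.4243, 0.4243, -0.5657).
q_1·c_2 = (-0.5657)·(-3) + 0.4243·4 + 0.4243·3 + (-0.5657)·4 = 2.4042.
u_2 = c_2 − 2.4042·q_1 = (-1.6400, 2.9800, 1.9800, 5.3600).
‖u_2‖ = 6.6498, so q_2 = (-0.2466, 0.4481, 0.2978, 0.8060).
q_1·c_3 = (-0.5657)·4 + 0.4243·1 + 0.4243·3 + (-0.5657)·(-1) = 0.0000; q_2·c_3 = (-0.2466)·4 + 0.4481·1 + 0.2978·3 + 0.8060·(-1) = -0.4511.
u_3 = c_3 + 0.0000·q_1 + 0.4511·q_2 = (3.8887, 1.2022, 3.1343, -0.6364).
‖u_3‖ = 5.1765, so q_3 = (0.7512, 0.2322, 0.6055, -0.1229).

Q = [[-0.5657, -0.2466, 0.7512], [0.4243, 0.4481, 0.2322], [0.4243, 0.2978, 0.6055], [-0.5657, 0.8060, -0.1229]], R = [[7.0711, 2.4042, 0.0000], [0.0000, 6.6498, -0.4511], [0.0000, 0.0000, 5.1765]]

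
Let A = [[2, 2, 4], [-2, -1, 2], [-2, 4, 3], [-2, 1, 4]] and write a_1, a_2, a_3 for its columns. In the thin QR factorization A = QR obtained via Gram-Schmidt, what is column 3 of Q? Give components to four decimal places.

q_1 = a_1/‖a_1‖ = (2, -2, -2, -2)/4.0000 = (0.5000, -0.5000, -0.5000, -0.5000).
r_{12} = q_1·a_2 = -1.0000.
u_2 = a_2 + 1.0000·q_1 = (2.5000, -1.5000, 3.5000, 0.5000).
‖u_2‖ = 4.5826, so q_2 = (0.5455, -0.3273, 0.7638, 0.1091).
r_{13} = q_1·a_3 = -2.5000; r_{23} = q_2·a_3 = 4.2552.
u_3 = a_3 + 2.5000·q_1 − 4.2552·q_2 = (2.9286, 2.1429, -1.5000, 2.2857).
‖u_3‖ = 4.5434, so q_3 = (0.6446, 0.4716, -0.3301, 0.5031).

q_3 = (0.6446, 0.4716, -0.3301, 0.5031)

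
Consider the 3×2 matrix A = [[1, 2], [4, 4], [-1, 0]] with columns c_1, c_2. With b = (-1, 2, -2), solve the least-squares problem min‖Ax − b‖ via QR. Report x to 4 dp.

x = (2.0000, -1.5000)

e_1 = c_1/‖c_1‖ = (1, 4, -1)/4.2426 = (0.2357, 0.9428, -0.2357).
r_{12} = e_1·c_2 = 4.2426.
u_2 = c_2 − 4.2426·e_1 = (1.0000, 0.0000, 1.0000).
‖u_2‖ = 1.4142, so e_2 = (0.7071, 0.0000, 0.7071).
Qᵀb = (2.1213, -2.1213).
Back-substitute: x_2 = -2.1213/1.4142 = -1.5000.
x_1 = (2.1213 − 4.2426·(-1.5000))/4.2426 = 2.0000.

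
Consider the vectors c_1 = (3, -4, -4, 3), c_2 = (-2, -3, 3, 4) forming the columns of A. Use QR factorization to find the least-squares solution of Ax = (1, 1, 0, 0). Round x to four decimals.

q_1 = c_1/‖c_1‖ = (3, -4, -4, 3)/7.0711 = (0.4243, -0.5657, -0.5657, 0.4243).
r_{12} = q_1·c_2 = 0.8485.
u_2 = c_2 − 0.8485·q_1 = (-2.3600, -2.5200, 3.4800, 3.6400).
‖u_2‖ = 6.1057, so q_2 = (-0.3865, -0.4127, 0.5700, 0.5962).
Qᵀb = (-0.1414, -0.7992).
Back-substitute: x_2 = -0.7992/6.1057 = -0.1309.
x_1 = (-0.1414 − 0.8485·(-0.1309))/7.0711 = -0.0043.

x = (-0.0043, -0.1309)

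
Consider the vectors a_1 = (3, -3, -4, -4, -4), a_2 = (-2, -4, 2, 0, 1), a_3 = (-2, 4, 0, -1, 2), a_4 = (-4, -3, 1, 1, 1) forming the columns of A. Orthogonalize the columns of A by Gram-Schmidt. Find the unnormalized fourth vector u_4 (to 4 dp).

e_1 = a_1/‖a_1‖ = (3, -3, -4, -4, -4)/8.1240 = (0.3693, -0.3693, -0.4924, -0.4924, -0.4924).
r_{12} = e_1·a_2 = -0.7385.
u_2 = a_2 + 0.7385·e_1 = (-1.7273, -4.2727, 1.6364, -0.3636, 0.6364).
‖u_2‖ = 4.9452, so e_2 = (-0.3493, -0.8640, 0.3309, -0.0735, 0.1287).
r_{13} = e_1·a_3 = -2.7080; r_{23} = e_2·a_3 = -2.4266.
u_3 = a_3 + 2.7080·e_1 + 2.4266·e_2 = (-1.8476, 0.9033, -0.5304, -2.5118, 0.9789).
‖u_3‖ = 3.4319, so e_3 = (-0.5384, 0.2632, -0.1545, -0.7319, 0.2852).
r_{14} = e_1·a_4 = -1.8464; r_{24} = e_2·a_4 = 4.3753; r_{34} = e_3·a_4 = 0.7626.
u_4 = a_4 + 1.8464·e_1 − 4.3753·e_2 − 0.7626·e_3 = (-1.3794, -0.1022, -1.2390, 0.9708, -0.6896).

u_4 = (-1.3794, -0.1022, -1.2390, 0.9708, -0.6896)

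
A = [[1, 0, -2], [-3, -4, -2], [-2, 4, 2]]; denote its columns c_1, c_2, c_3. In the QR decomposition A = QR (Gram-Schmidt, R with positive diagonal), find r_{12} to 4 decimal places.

q_1 = c_1/‖c_1‖ = (1, -3, -2)/3.7417 = (0.2673, -0.8018, -0.5345).
r_{12} = q_1·c_2 = 1.0690.

r_{12} = 1.0690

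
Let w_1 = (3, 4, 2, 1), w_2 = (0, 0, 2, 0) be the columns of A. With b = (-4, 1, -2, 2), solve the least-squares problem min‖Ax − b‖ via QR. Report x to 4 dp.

w_1 = (3, 4, 2, 1); ‖w_1‖ = 5.4772, so q_1 = (0.5477, 0.7303, 0.3651, 0.1826).
q_1·w_2 = 0.5477·0 + 0.7303·0 + 0.3651·2 + 0.1826·0 = 0.7303.
u_2 = w_2 − 0.7303·q_1 = (-0.4000, -0.5333, 1.7333, -0.1333).
‖u_2‖ = 1.8619, so q_2 = (-0.2148, -0.2864, 0.9309, -0.0716).
Qᵀb = (-1.8257, -1.4322).
Back-substitute: x_2 = -1.4322/1.8619 = -0.7692.
x_1 = (-1.8257 − 0.7303·(-0.7692))/5.4772 = -0.2308.

x = (-0.2308, -0.7692)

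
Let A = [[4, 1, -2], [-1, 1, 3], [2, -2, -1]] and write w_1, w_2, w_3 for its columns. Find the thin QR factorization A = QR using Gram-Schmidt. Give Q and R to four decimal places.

w_1 = (4, -1, 2); ‖w_1‖ = 4.5826, so q_1 = (0.8729, -0.2182, 0.4364).
q_1·w_2 = 0.8729·1 + (-0.2182)·1 + 0.4364·(-2) = -0.2182.
u_2 = w_2 + 0.2182·q_1 = (1.1905, 0.9524, -1.9048).
‖u_2‖ = 2.4398, so q_2 = (0.4880, 0.3904, -0.7807).
q_1·w_3 = 0.8729·(-2) + (-0.2182)·3 + 0.4364·(-1) = -2.8368; q_2·w_3 = 0.4880·(-2) + 0.3904·3 + (-0.7807)·(-1) = 0.9759.
u_3 = w_3 + 2.8368·q_1 − 0.9759·q_2 = (0.0000, 2.0000, 1.0000).
‖u_3‖ = 2.2361, so q_3 = (0.0000, 0.8944, 0.4472).

Q = [[0.8729, 0.4880, 0.0000], [-0.2182, 0.3904, 0.8944], [0.4364, -0.7807, 0.4472]], R = [[4.5826, -0.2182, -2.8368], [0.0000, 2.4398, 0.9759], [0.0000, 0.0000, 2.2361]]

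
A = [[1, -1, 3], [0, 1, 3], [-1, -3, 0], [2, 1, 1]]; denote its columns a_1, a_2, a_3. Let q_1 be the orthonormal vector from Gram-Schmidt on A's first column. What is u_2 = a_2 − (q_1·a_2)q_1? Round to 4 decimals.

a_1 = (1, 0, -1, 2); ‖a_1‖ = 2.4495, so q_1 = (0.4082, 0.0000, -0.4082, 0.8165).
q_1·a_2 = 0.4082·(-1) + 0.0000·1 + (-0.4082)·(-3) + 0.8165·1 = 1.6330.
u_2 = a_2 − 1.6330·q_1 = (-1.6667, 1.0000, -2.3333, -0.3333).

u_2 = (-1.6667, 1.0000, -2.3333, -0.3333)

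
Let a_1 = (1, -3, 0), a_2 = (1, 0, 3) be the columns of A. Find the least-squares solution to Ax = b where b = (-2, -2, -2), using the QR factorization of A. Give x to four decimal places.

x = (0.4848, -0.8485)

a_1 = (1, -3, 0); ‖a_1‖ = 3.1623, so e_1 = (0.3162, -0.9487, 0.0000).
e_1·a_2 = 0.3162·1 + (-0.9487)·0 + 0.0000·3 = 0.3162.
u_2 = a_2 − 0.3162·e_1 = (0.9000, 0.3000, 3.0000).
‖u_2‖ = 3.1464, so e_2 = (0.2860, 0.0953, 0.9535).
Qᵀb = (1.2649, -2.6697).
Back-substitute: x_2 = -2.6697/3.1464 = -0.8485.
x_1 = (1.2649 − 0.3162·(-0.8485))/3.1623 = 0.4848.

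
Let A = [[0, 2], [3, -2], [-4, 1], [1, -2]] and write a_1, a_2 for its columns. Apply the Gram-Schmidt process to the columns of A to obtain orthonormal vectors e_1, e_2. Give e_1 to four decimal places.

e_1 = (0.0000, 0.5883, -0.7845, 0.1961)

a_1 = (0, 3, -4, 1); ‖a_1‖ = 5.0990, so e_1 = (0.0000, 0.5883, -0.7845, 0.1961).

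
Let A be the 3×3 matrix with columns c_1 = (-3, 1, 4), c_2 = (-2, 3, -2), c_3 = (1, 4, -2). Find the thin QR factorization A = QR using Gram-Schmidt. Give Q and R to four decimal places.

Q = [[-0.5883, -0.4576, 0.6667], [0.1961, 0.7191, 0.6667], [0.7845, -0.5230, 0.3333]], R = [[5.0990, 0.1961, -1.3728], [0.0000, 4.1184, 3.4647], [0.0000, 0.0000, 2.6667]]

c_1 = (-3, 1, 4); ‖c_1‖ = 5.0990, so q_1 = (-0.5883, 0.1961, 0.7845).
q_1·c_2 = (-0.5883)·(-2) + 0.1961·3 + 0.7845·(-2) = 0.1961.
u_2 = c_2 − 0.1961·q_1 = (-1.8846, 2.9615, -2.1538).
‖u_2‖ = 4.1184, so q_2 = (-0.4576, 0.7191, -0.5230).
q_1·c_3 = (-0.5883)·1 + 0.1961·4 + 0.7845·(-2) = -1.3728; q_2·c_3 = (-0.4576)·1 + 0.7191·4 + (-0.5230)·(-2) = 3.4647.
u_3 = c_3 + 1.3728·q_1 − 3.4647·q_2 = (1.7778, 1.7778, 0.8889).
‖u_3‖ = 2.6667, so q_3 = (0.6667, 0.6667, 0.3333).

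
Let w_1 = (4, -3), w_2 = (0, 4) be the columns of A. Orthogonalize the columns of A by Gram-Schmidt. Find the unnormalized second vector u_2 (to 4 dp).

w_1 = (4, -3); ‖w_1‖ = 5.0000, so e_1 = (0.8000, -0.6000).
e_1·w_2 = 0.8000·0 + (-0.6000)·4 = -2.4000.
u_2 = w_2 + 2.4000·e_1 = (1.9200, 2.5600).

u_2 = (1.9200, 2.5600)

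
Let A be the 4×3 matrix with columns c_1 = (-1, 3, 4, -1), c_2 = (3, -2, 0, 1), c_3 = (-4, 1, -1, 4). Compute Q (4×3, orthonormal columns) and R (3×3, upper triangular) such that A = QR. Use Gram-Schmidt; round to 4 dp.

e_1 = c_1/‖c_1‖ = (-1, 3, 4, -1)/5.1962 = (-0.1925, 0.5774, 0.7698, -0.1925).
r_{12} = e_1·c_2 = -1.9245.
u_2 = c_2 + 1.9245·e_1 = (2.6296, -0.8889, 1.4815, 0.6296).
‖u_2‖ = 3.2088, so e_2 = (0.8195, -0.2770, 0.4617, 0.1962).
r_{13} = e_1·c_3 = -0.1925; r_{23} = e_2·c_3 = -3.2319.
u_3 = c_3 + 0.1925·e_1 + 3.2319·e_2 = (-1.3885, 0.2158, 0.6403, 4.5971).
‖u_3‖ = 4.8495, so e_3 = (-0.2863, 0.0445, 0.1320, 0.9480).

Q = [[-0.1925, 0.8195, -0.2863], [0.5774, -0.2770, 0.0445], [0.7698, 0.4617, 0.1320], [-0.1925, 0.1962, 0.9480]], R = [[5.1962, -1.9245, -0.1925], [0.0000, 3.2088, -3.2319], [0.0000, 0.0000, 4.8495]]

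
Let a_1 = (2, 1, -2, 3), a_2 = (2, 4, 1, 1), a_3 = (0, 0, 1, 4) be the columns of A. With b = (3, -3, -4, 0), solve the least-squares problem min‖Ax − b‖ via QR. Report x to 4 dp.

x = (1.5448, -0.8857, -0.8835)

a_1 = (2, 1, -2, 3); ‖a_1‖ = 4.2426, so q_1 = (0.4714, 0.2357, -0.4714, 0.7071).
q_1·a_2 = 0.4714·2 + 0.2357·4 + (-0.4714)·1 + 0.7071·1 = 2.1213.
u_2 = a_2 − 2.1213·q_1 = (1.0000, 3.5000, 2.0000, -0.5000).
‖u_2‖ = 4.1833, so q_2 = (0.2390, 0.8367, 0.4781, -0.1195).
q_1·a_3 = 0.4714·0 + 0.2357·0 + (-0.4714)·1 + 0.7071·4 = 2.3570; q_2·a_3 = 0.2390·0 + 0.8367·0 + 0.4781·1 + (-0.1195)·4 = 0.0000.
u_3 = a_3 − 2.3570·q_1 + 0.0000·q_2 = (-1.1111, -0.5556, 2.1111, 2.3333).
‖u_3‖ = 3.3830, so q_3 = (-0.3284, -0.1642, 0.6240, 0.6897).
Qᵀb = (2.5927, -3.7052, -2.9888).
Back-substitute: x_3 = -2.9888/3.3830 = -0.8835.
x_2 = (-3.7052 + 0.0000·(-0.8835))/4.1833 = -0.8857.
x_1 = (2.5927 − 2.1213·(-0.8857) − 2.3570·(-0.8835))/4.2426 = 1.5448.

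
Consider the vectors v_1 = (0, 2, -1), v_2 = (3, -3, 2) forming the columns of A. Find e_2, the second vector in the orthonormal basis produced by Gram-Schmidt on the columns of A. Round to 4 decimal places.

e_2 = (0.9891, 0.0659, 0.1319)

v_1 = (0, 2, -1); ‖v_1‖ = 2.2361, so e_1 = (0.0000, 0.8944, -0.4472).
e_1·v_2 = 0.0000·3 + 0.8944·(-3) + (-0.4472)·2 = -3.5777.
u_2 = v_2 + 3.5777·e_1 = (3.0000, 0.2000, 0.4000).
‖u_2‖ = 3.0332, so e_2 = (0.9891, 0.0659, 0.1319).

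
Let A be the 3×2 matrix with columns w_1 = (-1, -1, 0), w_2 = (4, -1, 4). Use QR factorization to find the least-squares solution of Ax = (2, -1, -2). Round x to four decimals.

x = (-0.5263, -0.0175)

w_1 = (-1, -1, 0); ‖w_1‖ = 1.4142, so q_1 = (-0.7071, -0.7071, 0.0000).
q_1·w_2 = (-0.7071)·4 + (-0.7071)·(-1) + 0.0000·4 = -2.1213.
u_2 = w_2 + 2.1213·q_1 = (2.5000, -2.5000, 4.0000).
‖u_2‖ = 5.3385, so q_2 = (0.4683, -0.4683, 0.7493).
Qᵀb = (-0.7071, -0.0937).
Back-substitute: x_2 = -0.0937/5.3385 = -0.0175.
x_1 = (-0.7071 + 2.1213·(-0.0175))/1.4142 = -0.5263.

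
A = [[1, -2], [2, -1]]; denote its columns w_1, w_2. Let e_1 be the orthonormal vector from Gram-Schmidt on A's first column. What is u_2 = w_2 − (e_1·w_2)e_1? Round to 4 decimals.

w_1 = (1, 2); ‖w_1‖ = 2.2361, so e_1 = (0.4472, 0.8944).
e_1·w_2 = 0.4472·(-2) + 0.8944·(-1) = -1.7889.
u_2 = w_2 + 1.7889·e_1 = (-1.2000, 0.6000).

u_2 = (-1.2000, 0.6000)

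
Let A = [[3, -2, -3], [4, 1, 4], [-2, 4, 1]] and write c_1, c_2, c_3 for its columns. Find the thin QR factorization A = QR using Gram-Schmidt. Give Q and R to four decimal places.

q_1 = c_1/‖c_1‖ = (3, 4, -2)/5.3852 = (0.5571, 0.7428, -0.3714).
r_{12} = q_1·c_2 = -1.8570.
u_2 = c_2 + 1.8570·q_1 = (-0.9655, 2.3793, 3.3103).
‖u_2‖ = 4.1895, so q_2 = (-0.2305, 0.5679, 0.7902).
r_{13} = q_1·c_3 = 0.9285; r_{23} = q_2·c_3 = 3.7532.
u_3 = c_3 − 0.9285·q_1 − 3.7532·q_2 = (-2.6523, 1.1788, -1.6208).
‖u_3‖ = 3.3243, so q_3 = (-0.7978, 0.3546, -0.4876).

Q = [[0.5571, -0.2305, -0.7978], [0.7428, 0.5679, 0.3546], [-0.3714, 0.7902, -0.4876]], R = [[5.3852, -1.8570, 0.9285], [0.0000, 4.1895, 3.7532], [0.0000, 0.0000, 3.3243]]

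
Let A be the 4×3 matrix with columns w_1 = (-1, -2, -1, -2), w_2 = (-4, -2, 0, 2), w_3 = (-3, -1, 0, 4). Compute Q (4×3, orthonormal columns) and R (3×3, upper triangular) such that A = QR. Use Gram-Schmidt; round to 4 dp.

Q = [[-0.3162, -0.7606, 0.4140], [-0.6325, -0.2535, -0.3450], [-0.3162, 0.0845, -0.6901], [-0.6325, 0.5916, 0.4830]], R = [[3.1623, 1.2649, -0.9487], [0.0000, 4.7329, 4.9019], [0.0000, 0.0000, 1.0351]]

w_1 = (-1, -2, -1, -2); ‖w_1‖ = 3.1623, so q_1 = (-0.3162, -0.6325, -0.3162, -0.6325).
q_1·w_2 = (-0.3162)·(-4) + (-0.6325)·(-2) + (-0.3162)·0 + (-0.6325)·2 = 1.2649.
u_2 = w_2 − 1.2649·q_1 = (-3.6000, -1.2000, 0.4000, 2.8000).
‖u_2‖ = 4.7329, so q_2 = (-0.7606, -0.2535, 0.0845, 0.5916).
q_1·w_3 = (-0.3162)·(-3) + (-0.6325)·(-1) + (-0.3162)·0 + (-0.6325)·4 = -0.9487; q_2·w_3 = (-0.7606)·(-3) + (-0.2535)·(-1) + 0.0845·0 + 0.5916·4 = 4.9019.
u_3 = w_3 + 0.9487·q_1 − 4.9019·q_2 = (0.4286, -0.3571, -0.7143, 0.5000).
‖u_3‖ = 1.0351, so q_3 = (0.4140, -0.3450, -0.6901, 0.4830).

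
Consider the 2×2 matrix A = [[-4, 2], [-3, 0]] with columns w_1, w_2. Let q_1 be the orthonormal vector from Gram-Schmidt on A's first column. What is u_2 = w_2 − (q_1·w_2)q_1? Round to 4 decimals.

u_2 = (0.7200, -0.9600)

w_1 = (-4, -3); ‖w_1‖ = 5.0000, so q_1 = (-0.8000, -0.6000).
q_1·w_2 = (-0.8000)·2 + (-0.6000)·0 = -1.6000.
u_2 = w_2 + 1.6000·q_1 = (0.7200, -0.9600).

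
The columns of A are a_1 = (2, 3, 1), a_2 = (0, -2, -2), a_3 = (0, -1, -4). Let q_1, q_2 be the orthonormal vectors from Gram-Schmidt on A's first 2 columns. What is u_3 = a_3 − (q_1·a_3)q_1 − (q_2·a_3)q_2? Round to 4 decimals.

u_3 = (-1.0000, 1.0000, -1.0000)

a_1 = (2, 3, 1); ‖a_1‖ = 3.7417, so q_1 = (0.5345, 0.8018, 0.2673).
q_1·a_2 = 0.5345·0 + 0.8018·(-2) + 0.2673·(-2) = -2.1381.
u_2 = a_2 + 2.1381·q_1 = (1.1429, -0.2857, -1.4286).
‖u_2‖ = 1.8516, so q_2 = (0.6172, -0.1543, -0.7715).
q_1·a_3 = 0.5345·0 + 0.8018·(-1) + 0.2673·(-4) = -1.8708; q_2·a_3 = 0.6172·0 + (-0.1543)·(-1) + (-0.7715)·(-4) = 3.2404.
u_3 = a_3 + 1.8708·q_1 − 3.2404·q_2 = (-1.0000, 1.0000, -1.0000).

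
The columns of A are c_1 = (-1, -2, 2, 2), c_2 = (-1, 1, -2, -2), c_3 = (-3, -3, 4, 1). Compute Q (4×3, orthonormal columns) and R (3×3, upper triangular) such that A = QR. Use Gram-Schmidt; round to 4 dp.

q_1 = c_1/‖c_1‖ = (-1, -2, 2, 2)/3.6056 = (-0.2774, -0.5547, 0.5547, 0.5547).
r_{12} = q_1·c_2 = -2.4962.
u_2 = c_2 + 2.4962·q_1 = (-1.6923, -0.3846, -0.6154, -0.6154).
‖u_2‖ = 1.9415, so q_2 = (-0.8717, -0.1981, -0.3170, -0.3170).
r_{13} = q_1·c_3 = 5.2697; r_{23} = q_2·c_3 = 1.6245.
u_3 = c_3 − 5.2697·q_1 − 1.6245·q_2 = (-0.1224, 0.2449, 1.5918, -1.4082).
‖u_3‖ = 2.1429, so q_3 = (-0.0571, 0.1143, 0.7429, -0.6571).

Q = [[-0.2774, -0.8717, -0.0571], [-0.5547, -0.1981, 0.1143], [0.5547, -0.3170, 0.7429], [0.5547, -0.3170, -0.6571]], R = [[3.6056, -2.4962, 5.2697], [0.0000, 1.9415, 1.6245], [0.0000, 0.0000, 2.1429]]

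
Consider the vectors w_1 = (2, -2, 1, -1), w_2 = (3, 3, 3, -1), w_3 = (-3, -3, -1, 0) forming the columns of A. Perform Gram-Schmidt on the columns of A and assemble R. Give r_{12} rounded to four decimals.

w_1 = (2, -2, 1, -1); ‖w_1‖ = 3.1623, so e_1 = (0.6325, -0.6325, 0.3162, -0.3162).
r_{12} = e_1·w_2 = 1.2649.

r_{12} = 1.2649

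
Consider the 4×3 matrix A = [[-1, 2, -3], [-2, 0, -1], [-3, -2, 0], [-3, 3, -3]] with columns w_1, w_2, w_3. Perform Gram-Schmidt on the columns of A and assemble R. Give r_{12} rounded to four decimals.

r_{12} = -1.0426

w_1 = (-1, -2, -3, -3); ‖w_1‖ = 4.7958, so e_1 = (-0.2085, -0.4170, -0.6255, -0.6255).
r_{12} = e_1·w_2 = -1.0426.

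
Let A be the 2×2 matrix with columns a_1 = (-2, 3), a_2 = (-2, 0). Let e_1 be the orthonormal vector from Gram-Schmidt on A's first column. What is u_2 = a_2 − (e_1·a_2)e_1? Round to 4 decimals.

u_2 = (-1.3846, -0.9231)

a_1 = (-2, 3); ‖a_1‖ = 3.6056, so e_1 = (-0.5547, 0.8321).
e_1·a_2 = (-0.5547)·(-2) + 0.8321·0 = 1.1094.
u_2 = a_2 − 1.1094·e_1 = (-1.3846, -0.9231).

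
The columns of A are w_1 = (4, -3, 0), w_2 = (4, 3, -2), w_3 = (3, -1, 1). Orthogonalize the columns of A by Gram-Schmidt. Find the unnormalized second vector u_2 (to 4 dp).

w_1 = (4, -3, 0); ‖w_1‖ = 5.0000, so q_1 = (0.8000, -0.6000, 0.0000).
q_1·w_2 = 0.8000·4 + (-0.6000)·3 + 0.0000·(-2) = 1.4000.
u_2 = w_2 − 1.4000·q_1 = (2.8800, 3.8400, -2.0000).

u_2 = (2.8800, 3.8400, -2.0000)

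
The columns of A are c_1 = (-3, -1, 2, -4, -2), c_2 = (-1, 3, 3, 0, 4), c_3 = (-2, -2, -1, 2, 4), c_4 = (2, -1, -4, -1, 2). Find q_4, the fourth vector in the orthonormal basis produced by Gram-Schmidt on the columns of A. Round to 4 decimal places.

c_1 = (-3, -1, 2, -4, -2); ‖c_1‖ = 5.8310, so q_1 = (-0.5145, -0.1715, 0.3430, -0.6860, -0.3430).
q_1·c_2 = (-0.5145)·(-1) + (-0.1715)·3 + 0.3430·3 + (-0.6860)·0 + (-0.3430)·4 = -0.3430.
u_2 = c_2 + 0.3430·q_1 = (-1.1765, 2.9412, 3.1176, -0.2353, 3.8824).
‖u_2‖ = 5.9061, so q_2 = (-0.1992, 0.4980, 0.5279, -0.0398, 0.6573).
q_1·c_3 = (-0.5145)·(-2) + (-0.1715)·(-2) + 0.3430·(-1) + (-0.6860)·2 + (-0.3430)·4 = -1.7150; q_2·c_3 = (-0.1992)·(-2) + 0.4980·(-2) + 0.5279·(-1) + (-0.0398)·2 + 0.6573·4 = 1.4242.
u_3 = c_3 + 1.7150·q_1 − 1.4242·q_2 = (-2.5987, -3.0034, -1.1636, 0.8803, 2.4755).
‖u_3‖ = 4.9021, so q_3 = (-0.5301, -0.6127, -0.2374, 0.1796, 0.5050).
q_1·c_4 = (-0.5145)·2 + (-0.1715)·(-1) + 0.3430·(-4) + (-0.6860)·(-1) + (-0.3430)·2 = -2.2295; q_2·c_4 = (-0.1992)·2 + 0.4980·(-1) + 0.5279·(-4) + (-0.0398)·(-1) + 0.6573·2 = -1.6533; q_3·c_4 = (-0.5301)·2 + (-0.6127)·(-1) + (-0.2374)·(-4) + 0.1796·(-1) + 0.5050·2 = 1.3323.
u_4 = c_4 + 2.2295·q_1 + 1.6533·q_2 − 1.3323·q_3 = (1.2299, 0.2573, -2.0463, -2.8345, 1.6493).
‖u_4‖ = 4.0646, so q_4 = (0.3026, 0.0633, -0.5035, -0.6974, 0.4058).

q_4 = (0.3026, 0.0633, -0.5035, -0.6974, 0.4058)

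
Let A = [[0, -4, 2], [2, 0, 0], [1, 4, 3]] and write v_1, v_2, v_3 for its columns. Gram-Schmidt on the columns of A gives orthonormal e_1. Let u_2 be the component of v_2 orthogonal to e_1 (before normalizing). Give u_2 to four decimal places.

u_2 = (-4.0000, -1.6000, 3.2000)

v_1 = (0, 2, 1); ‖v_1‖ = 2.2361, so e_1 = (0.0000, 0.8944, 0.4472).
e_1·v_2 = 0.0000·(-4) + 0.8944·0 + 0.4472·4 = 1.7889.
u_2 = v_2 − 1.7889·e_1 = (-4.0000, -1.6000, 3.2000).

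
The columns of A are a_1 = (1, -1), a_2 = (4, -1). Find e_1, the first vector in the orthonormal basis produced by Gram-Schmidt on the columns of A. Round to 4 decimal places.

e_1 = a_1/‖a_1‖ = (1, -1)/1.4142 = (0.7071, -0.7071).

e_1 = (0.7071, -0.7071)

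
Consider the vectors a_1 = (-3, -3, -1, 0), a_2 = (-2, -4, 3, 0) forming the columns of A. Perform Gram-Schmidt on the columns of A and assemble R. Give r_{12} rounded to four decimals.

q_1 = a_1/‖a_1‖ = (-3, -3, -1, 0)/4.3589 = (-0.6882, -0.6882, -0.2294, 0.0000).
r_{12} = q_1·a_2 = 3.4412.

r_{12} = 3.4412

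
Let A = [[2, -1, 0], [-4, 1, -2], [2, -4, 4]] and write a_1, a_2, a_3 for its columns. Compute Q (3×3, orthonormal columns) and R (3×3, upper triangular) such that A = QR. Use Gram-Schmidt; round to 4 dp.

a_1 = (2, -4, 2); ‖a_1‖ = 4.8990, so e_1 = (0.4082, -0.8165, 0.4082).
e_1·a_2 = 0.4082·(-1) + (-0.8165)·1 + 0.4082·(-4) = -2.8577.
u_2 = a_2 + 2.8577·e_1 = (0.1667, -1.3333, -2.8333).
‖u_2‖ = 3.1358, so e_2 = (0.0531, -0.4252, -0.9035).
e_1·a_3 = 0.4082·0 + (-0.8165)·(-2) + 0.4082·4 = 3.2660; e_2·a_3 = 0.0531·0 + (-0.4252)·(-2) + (-0.9035)·4 = -2.7638.
u_3 = a_3 − 3.2660·e_1 + 2.7638·e_2 = (-1.1864, -0.5085, 0.1695).
‖u_3‖ = 1.3019, so e_3 = (-0.9113, -0.3906, 0.1302).

Q = [[0.4082, 0.0531, -0.9113], [-0.8165, -0.4252, -0.3906], [0.4082, -0.9035, 0.1302]], R = [[4.8990, -2.8577, 3.2660], [0.0000, 3.1358, -2.7638], [0.0000, 0.0000, 1.3019]]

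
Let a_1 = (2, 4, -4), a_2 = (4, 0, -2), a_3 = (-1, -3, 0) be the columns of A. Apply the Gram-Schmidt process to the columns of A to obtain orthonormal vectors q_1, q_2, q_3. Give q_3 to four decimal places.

q_1 = a_1/‖a_1‖ = (2, 4, -4)/6.0000 = (0.3333, 0.6667, -0.6667).
r_{12} = q_1·a_2 = 2.6667.
u_2 = a_2 − 2.6667·q_1 = (3.1111, -1.7778, -0.2222).
‖u_2‖ = 3.5901, so q_2 = (0.8666, -0.4952, -0.0619).
r_{13} = q_1·a_3 = -2.3333; r_{23} = q_2·a_3 = 0.6190.
u_3 = a_3 + 2.3333·q_1 − 0.6190·q_2 = (-0.7586, -1.1379, -1.5172).
‖u_3‖ = 2.0426, so q_3 = (-0.3714, -0.5571, -0.7428).

q_3 = (-0.3714, -0.5571, -0.7428)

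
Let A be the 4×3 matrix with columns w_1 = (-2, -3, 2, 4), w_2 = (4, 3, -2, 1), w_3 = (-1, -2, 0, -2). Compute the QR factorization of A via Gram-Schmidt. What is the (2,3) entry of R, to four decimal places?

w_1 = (-2, -3, 2, 4); ‖w_1‖ = 5.7446, so q_1 = (-0.3482, -0.5222, 0.3482, 0.6963).
q_1·w_2 = (-0.3482)·4 + (-0.5222)·3 + 0.3482·(-2) + 0.6963·1 = -2.9593.
u_2 = w_2 + 2.9593·q_1 = (2.9697, 1.4545, -0.9697, 3.0606).
‖u_2‖ = 4.6090, so q_2 = (0.6443, 0.3156, -0.2104, 0.6641).
r_{23} = q_2·w_3 = -2.6036.

r_{23} = -2.6036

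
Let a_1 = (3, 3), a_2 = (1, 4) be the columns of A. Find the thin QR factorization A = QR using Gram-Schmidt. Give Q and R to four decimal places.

a_1 = (3, 3); ‖a_1‖ = 4.2426, so e_1 = (0.7071, 0.7071).
e_1·a_2 = 0.7071·1 + 0.7071·4 = 3.5355.
u_2 = a_2 − 3.5355·e_1 = (-1.5000, 1.5000).
‖u_2‖ = 2.1213, so e_2 = (-0.7071, 0.7071).

Q = [[0.7071, -0.7071], [0.7071, 0.7071]], R = [[4.2426, 3.5355], [0.0000, 2.1213]]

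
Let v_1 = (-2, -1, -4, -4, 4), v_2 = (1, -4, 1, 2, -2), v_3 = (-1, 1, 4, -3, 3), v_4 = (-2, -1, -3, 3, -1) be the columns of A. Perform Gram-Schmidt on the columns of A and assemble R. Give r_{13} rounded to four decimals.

v_1 = (-2, -1, -4, -4, 4); ‖v_1‖ = 7.2801, so q_1 = (-0.2747, -0.1374, -0.5494, -0.5494, 0.5494).
r_{13} = q_1·v_3 = 1.2362.

r_{13} = 1.2362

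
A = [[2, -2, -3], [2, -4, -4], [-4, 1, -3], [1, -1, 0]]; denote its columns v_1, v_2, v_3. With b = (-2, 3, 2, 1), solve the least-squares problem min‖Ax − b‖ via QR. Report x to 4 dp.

x = (-2.2479, -3.1624, 1.2821)

v_1 = (2, 2, -4, 1); ‖v_1‖ = 5.0000, so q_1 = (0.4000, 0.4000, -0.8000, 0.2000).
q_1·v_2 = 0.4000·(-2) + 0.4000·(-4) + (-0.8000)·1 + 0.2000·(-1) = -3.4000.
u_2 = v_2 + 3.4000·q_1 = (-0.6400, -2.6400, -1.7200, -0.3200).
‖u_2‖ = 3.2311, so q_2 = (-0.1981, -0.8171, -0.5323, -0.0990).
q_1·v_3 = 0.4000·(-3) + 0.4000·(-4) + (-0.8000)·(-3) + 0.2000·0 = -0.4000; q_2·v_3 = (-0.1981)·(-3) + (-0.8171)·(-4) + (-0.5323)·(-3) + (-0.0990)·0 = 5.4594.
u_3 = v_3 + 0.4000·q_1 − 5.4594·q_2 = (-1.7586, 0.6207, -0.4138, 0.6207).
‖u_3‖ = 2.0086, so q_3 = (-0.8755, 0.3090, -0.2060, 0.3090).
Qᵀb = (-1.0000, -3.2187, 2.5751).
Back-substitute: x_3 = 2.5751/2.0086 = 1.2821.
x_2 = (-3.2187 − 5.4594·1.2821)/3.2311 = -3.1624.
x_1 = (-1.0000 + 3.4000·(-3.1624) + 0.4000·1.2821)/5.0000 = -2.2479.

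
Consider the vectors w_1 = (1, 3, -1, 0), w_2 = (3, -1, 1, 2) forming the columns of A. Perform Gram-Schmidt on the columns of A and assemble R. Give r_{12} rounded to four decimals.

r_{12} = -0.3015

e_1 = w_1/‖w_1‖ = (1, 3, -1, 0)/3.3166 = (0.3015, 0.9045, -0.3015, 0.0000).
r_{12} = e_1·w_2 = -0.3015.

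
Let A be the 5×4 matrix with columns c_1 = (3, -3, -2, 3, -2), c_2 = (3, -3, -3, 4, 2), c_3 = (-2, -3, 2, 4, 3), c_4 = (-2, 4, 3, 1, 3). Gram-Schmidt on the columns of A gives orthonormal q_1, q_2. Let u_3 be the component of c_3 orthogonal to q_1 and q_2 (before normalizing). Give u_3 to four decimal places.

c_1 = (3, -3, -2, 3, -2); ‖c_1‖ = 5.9161, so q_1 = (0.5071, -0.5071, -0.3381, 0.5071, -0.3381).
q_1·c_2 = 0.5071·3 + (-0.5071)·(-3) + (-0.3381)·(-3) + 0.5071·4 + (-0.3381)·2 = 5.4090.
u_2 = c_2 − 5.4090·q_1 = (0.2571, -0.2571, -1.1714, 1.2571, 3.8286).
‖u_2‖ = 4.2122, so q_2 = (0.0610, -0.0610, -0.2781, 0.2985, 0.9089).
q_1·c_3 = 0.5071·(-2) + (-0.5071)·(-3) + (-0.3381)·2 + 0.5071·4 + (-0.3381)·3 = 0.8452; q_2·c_3 = 0.0610·(-2) + (-0.0610)·(-3) + (-0.2781)·2 + 0.2985·4 + 0.9089·3 = 3.4254.
u_3 = c_3 − 0.8452·q_1 − 3.4254·q_2 = (-2.6377, -2.3623, 3.2383, 2.5491, 0.1723).

u_3 = (-2.6377, -2.3623, 3.2383, 2.5491, 0.1723)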